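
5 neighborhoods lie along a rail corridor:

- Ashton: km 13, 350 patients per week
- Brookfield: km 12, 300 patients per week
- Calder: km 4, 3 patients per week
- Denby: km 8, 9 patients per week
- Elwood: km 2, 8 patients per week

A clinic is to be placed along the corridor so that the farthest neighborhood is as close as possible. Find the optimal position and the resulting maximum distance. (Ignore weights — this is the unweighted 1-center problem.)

The 1-center on a line is the midpoint of the two extreme points: leftmost at 2, rightmost at 13.
Optimal location = (2 + 13)/2 = 7.5; maximum distance = (13 − 2)/2 = 5.5.

location 7.5, max distance 5.5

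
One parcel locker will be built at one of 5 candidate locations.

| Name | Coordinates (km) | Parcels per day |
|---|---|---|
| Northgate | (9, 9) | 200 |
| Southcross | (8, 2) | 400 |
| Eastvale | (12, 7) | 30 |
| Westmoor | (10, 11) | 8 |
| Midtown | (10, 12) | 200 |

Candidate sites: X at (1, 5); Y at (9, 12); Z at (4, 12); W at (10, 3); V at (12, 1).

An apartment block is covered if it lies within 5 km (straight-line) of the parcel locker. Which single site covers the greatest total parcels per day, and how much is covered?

W, covering 430

Coverage radius r = 5 km; a point is covered iff (Δx)²+(Δy)² ≤ 5² = 25.
  X (1, 5): covers {none} → 0
  Y (9, 12): covers {Northgate, Westmoor, Midtown} → 408
  Z (4, 12): covers {none} → 0
  W (10, 3): covers {Southcross, Eastvale} → 430
  V (12, 1): covers {Southcross} → 400
Maximum coverage at W: 430 parcels per day.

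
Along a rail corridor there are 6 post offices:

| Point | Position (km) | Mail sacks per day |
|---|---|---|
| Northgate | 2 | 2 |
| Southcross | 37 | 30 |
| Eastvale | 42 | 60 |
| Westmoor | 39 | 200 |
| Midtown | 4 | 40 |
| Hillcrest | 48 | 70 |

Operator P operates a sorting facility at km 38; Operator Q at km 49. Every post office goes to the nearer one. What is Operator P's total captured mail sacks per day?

The indifferent point is the midpoint (38+49)/2 = 43.5; post offices left of it (closer to Operator P at 38) go to Operator P, those right go to Operator Q.
  Northgate at 2 (w=2) → Operator P
  Midtown at 4 (w=40) → Operator P
  Southcross at 37 (w=30) → Operator P
  Westmoor at 39 (w=200) → Operator P
  Eastvale at 42 (w=60) → Operator P
  Hillcrest at 48 (w=70) → Operator Q
Operator P captures 332; Operator Q captures 70.

332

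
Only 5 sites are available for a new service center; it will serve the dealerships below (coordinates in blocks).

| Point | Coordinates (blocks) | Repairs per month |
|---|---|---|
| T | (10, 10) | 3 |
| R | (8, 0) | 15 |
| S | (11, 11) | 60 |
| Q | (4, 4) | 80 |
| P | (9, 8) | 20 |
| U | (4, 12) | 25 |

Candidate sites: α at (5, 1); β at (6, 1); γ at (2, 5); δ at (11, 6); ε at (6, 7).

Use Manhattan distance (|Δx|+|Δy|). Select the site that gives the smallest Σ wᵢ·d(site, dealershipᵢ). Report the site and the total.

Total weighted distance at each candidate:
  α (5, 1): total = 1902
  β (6, 1): total = 1909
  γ (2, 5): total = 1769
  δ (11, 6): total = 1575
  ε (6, 7): total = 1351
Minimum is at ε with total 1351 blocks.

ε, total 1351 blocks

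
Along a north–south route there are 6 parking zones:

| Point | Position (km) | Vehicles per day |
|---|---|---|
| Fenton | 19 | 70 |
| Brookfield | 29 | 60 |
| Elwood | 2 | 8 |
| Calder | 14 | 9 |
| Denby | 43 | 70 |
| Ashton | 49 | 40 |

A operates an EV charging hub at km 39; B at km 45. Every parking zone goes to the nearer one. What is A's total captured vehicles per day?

147

The indifferent point is the midpoint (39+45)/2 = 42; parking zones left of it (closer to A at 39) go to A, those right go to B.
  Elwood at 2 (w=8) → A
  Calder at 14 (w=9) → A
  Fenton at 19 (w=70) → A
  Brookfield at 29 (w=60) → A
  Denby at 43 (w=70) → B
  Ashton at 49 (w=40) → B
A captures 147; B captures 110.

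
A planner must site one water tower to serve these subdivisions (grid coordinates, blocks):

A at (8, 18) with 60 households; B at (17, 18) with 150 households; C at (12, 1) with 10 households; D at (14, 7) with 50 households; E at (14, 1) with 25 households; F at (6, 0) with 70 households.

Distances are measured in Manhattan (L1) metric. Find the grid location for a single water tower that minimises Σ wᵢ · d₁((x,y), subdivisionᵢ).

Manhattan distance separates: Σwᵢ(|x−xᵢ|+|y−yᵢ|) = Σwᵢ|x−xᵢ| + Σwᵢ|y−yᵢ|, so x and y are optimised independently as 1-D weighted medians.
Total weight W = 365; half = 182.5.
x-coordinate, sorted with cumulative weight:
  x=6 (F, w=70) cum 70
  x=8 (A, w=60) cum 130
  x=12 (C, w=10) cum 140
  x=14 (D, w=50) cum 190  ← median
  x=14 (E, w=25) cum 215
  x=17 (B, w=150) cum 365
⇒ x* = 14
y-coordinate, sorted with cumulative weight:
  y=0 (F, w=70) cum 70
  y=1 (C, w=10) cum 80
  y=1 (E, w=25) cum 105
  y=7 (D, w=50) cum 155
  y=18 (A, w=60) cum 215  ← median
  y=18 (B, w=150) cum 365
⇒ y* = 18

(14, 18)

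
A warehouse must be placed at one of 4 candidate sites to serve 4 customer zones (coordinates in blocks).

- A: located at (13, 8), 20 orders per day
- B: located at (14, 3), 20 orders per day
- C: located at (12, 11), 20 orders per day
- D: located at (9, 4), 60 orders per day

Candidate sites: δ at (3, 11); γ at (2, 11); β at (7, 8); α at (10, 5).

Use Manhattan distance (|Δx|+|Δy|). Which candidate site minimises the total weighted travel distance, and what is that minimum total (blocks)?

Total weighted distance at each candidate:
  δ (3, 11): total = 1600
  γ (2, 11): total = 1720
  β (7, 8): total = 880
  α (10, 5): total = 520
Minimum is at α with total 520 blocks.

α, total 520 blocks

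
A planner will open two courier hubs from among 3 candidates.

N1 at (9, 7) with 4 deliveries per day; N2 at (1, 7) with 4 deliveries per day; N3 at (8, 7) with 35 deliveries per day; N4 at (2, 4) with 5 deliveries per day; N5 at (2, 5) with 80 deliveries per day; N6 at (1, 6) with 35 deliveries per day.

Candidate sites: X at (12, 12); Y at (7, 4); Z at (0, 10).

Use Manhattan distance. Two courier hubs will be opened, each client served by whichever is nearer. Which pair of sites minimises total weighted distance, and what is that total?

Evaluate every pair (each demand assigned to the nearer of the two):
  {Y, Z}: total = 856
  {X, Y}: total = 981
  {X, Z}: total = 1138
Best pair: {Y, Z} with total 856.

{Y, Z}, total 856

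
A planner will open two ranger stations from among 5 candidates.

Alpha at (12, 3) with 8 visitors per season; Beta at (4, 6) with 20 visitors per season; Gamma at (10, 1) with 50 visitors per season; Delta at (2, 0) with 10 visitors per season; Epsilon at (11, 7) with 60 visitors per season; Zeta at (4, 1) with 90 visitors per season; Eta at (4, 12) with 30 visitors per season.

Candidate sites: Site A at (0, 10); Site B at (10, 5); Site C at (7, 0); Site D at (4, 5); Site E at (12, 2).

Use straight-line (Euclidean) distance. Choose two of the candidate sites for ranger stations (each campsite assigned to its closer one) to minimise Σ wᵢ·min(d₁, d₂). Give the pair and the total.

Evaluate every pair (each demand assigned to the nearer of the two):
  {Site B, Site D}: total = 1000.6
  {Site B, Site C}: total = 1047.8
  {Site D, Site E}: total = 1069.6
  {Site C, Site D}: total = 1206.2
  {Site C, Site E}: total = 1265.6
  {Site A, Site C}: total = 1270.4
  {Site A, Site B}: total = 1347.4
  {Site B, Site E}: total = 1395.5
  {Site A, Site D}: total = 1431.3
  {Site A, Site E}: total = 1500.6
Best pair: {Site B, Site D} with total 1000.6.

{Site B, Site D}, total 1000.6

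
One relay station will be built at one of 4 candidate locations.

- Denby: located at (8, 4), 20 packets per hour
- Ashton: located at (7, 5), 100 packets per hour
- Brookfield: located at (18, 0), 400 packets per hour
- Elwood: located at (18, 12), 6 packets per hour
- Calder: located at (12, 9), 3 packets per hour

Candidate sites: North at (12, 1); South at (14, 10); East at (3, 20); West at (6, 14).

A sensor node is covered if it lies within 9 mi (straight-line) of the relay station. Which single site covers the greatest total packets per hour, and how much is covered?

North, covering 523

Coverage radius r = 9 mi; a point is covered iff (Δx)²+(Δy)² ≤ 9² = 81.
  North (12, 1): covers {Denby, Ashton, Brookfield, Calder} → 523
  South (14, 10): covers {Denby, Ashton, Elwood, Calder} → 129
  East (3, 20): covers {none} → 0
  West (6, 14): covers {Calder} → 3
Maximum coverage at North: 523 packets per hour.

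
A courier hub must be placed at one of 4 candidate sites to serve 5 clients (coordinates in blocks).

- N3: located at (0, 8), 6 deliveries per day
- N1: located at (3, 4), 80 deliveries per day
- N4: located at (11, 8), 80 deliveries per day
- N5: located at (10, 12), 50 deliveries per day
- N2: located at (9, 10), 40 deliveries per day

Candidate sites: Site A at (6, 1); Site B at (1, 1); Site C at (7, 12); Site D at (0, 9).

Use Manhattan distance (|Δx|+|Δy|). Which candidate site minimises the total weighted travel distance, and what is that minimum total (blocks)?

Total weighted distance at each candidate:
  Site A (6, 1): total = 2748
  Site B (1, 1): total = 3488
  Site C (7, 12): total = 1976
  Site D (0, 9): total = 2656
Minimum is at Site C with total 1976 blocks.

Site C, total 1976 blocks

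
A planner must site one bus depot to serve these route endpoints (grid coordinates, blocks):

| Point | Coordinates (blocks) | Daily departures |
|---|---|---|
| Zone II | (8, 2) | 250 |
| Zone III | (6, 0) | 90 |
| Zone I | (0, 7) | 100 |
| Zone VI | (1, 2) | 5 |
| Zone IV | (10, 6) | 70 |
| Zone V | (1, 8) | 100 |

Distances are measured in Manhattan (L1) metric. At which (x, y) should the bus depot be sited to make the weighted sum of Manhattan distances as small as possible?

(8, 2)

Manhattan distance separates: Σwᵢ(|x−xᵢ|+|y−yᵢ|) = Σwᵢ|x−xᵢ| + Σwᵢ|y−yᵢ|, so x and y are optimised independently as 1-D weighted medians.
Total weight W = 615; half = 307.5.
x-coordinate, sorted with cumulative weight:
  x=0 (Zone I, w=100) cum 100
  x=1 (Zone VI, w=5) cum 105
  x=1 (Zone V, w=100) cum 205
  x=6 (Zone III, w=90) cum 295
  x=8 (Zone II, w=250) cum 545  ← median
  x=10 (Zone IV, w=70) cum 615
⇒ x* = 8
y-coordinate, sorted with cumulative weight:
  y=0 (Zone III, w=90) cum 90
  y=2 (Zone II, w=250) cum 340  ← median
  y=2 (Zone VI, w=5) cum 345
  y=6 (Zone IV, w=70) cum 415
  y=7 (Zone I, w=100) cum 515
  y=8 (Zone V, w=100) cum 615
⇒ y* = 2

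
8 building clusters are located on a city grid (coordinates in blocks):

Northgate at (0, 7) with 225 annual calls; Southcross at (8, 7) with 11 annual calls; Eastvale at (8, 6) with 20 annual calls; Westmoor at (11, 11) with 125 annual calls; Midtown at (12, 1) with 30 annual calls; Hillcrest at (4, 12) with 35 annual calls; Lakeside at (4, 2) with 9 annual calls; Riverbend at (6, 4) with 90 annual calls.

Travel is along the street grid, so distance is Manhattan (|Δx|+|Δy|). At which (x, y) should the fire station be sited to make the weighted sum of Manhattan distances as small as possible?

(6, 7)

Manhattan distance separates: Σwᵢ(|x−xᵢ|+|y−yᵢ|) = Σwᵢ|x−xᵢ| + Σwᵢ|y−yᵢ|, so x and y are optimised independently as 1-D weighted medians.
Total weight W = 545; half = 272.5.
x-coordinate, sorted with cumulative weight:
  x=0 (Northgate, w=225) cum 225
  x=4 (Hillcrest, w=35) cum 260
  x=4 (Lakeside, w=9) cum 269
  x=6 (Riverbend, w=90) cum 359  ← median
  x=8 (Southcross, w=11) cum 370
  x=8 (Eastvale, w=20) cum 390
  x=11 (Westmoor, w=125) cum 515
  x=12 (Midtown, w=30) cum 545
⇒ x* = 6
y-coordinate, sorted with cumulative weight:
  y=1 (Midtown, w=30) cum 30
  y=2 (Lakeside, w=9) cum 39
  y=4 (Riverbend, w=90) cum 129
  y=6 (Eastvale, w=20) cum 149
  y=7 (Northgate, w=225) cum 374  ← median
  y=7 (Southcross, w=11) cum 385
  y=11 (Westmoor, w=125) cum 510
  y=12 (Hillcrest, w=35) cum 545
⇒ y* = 7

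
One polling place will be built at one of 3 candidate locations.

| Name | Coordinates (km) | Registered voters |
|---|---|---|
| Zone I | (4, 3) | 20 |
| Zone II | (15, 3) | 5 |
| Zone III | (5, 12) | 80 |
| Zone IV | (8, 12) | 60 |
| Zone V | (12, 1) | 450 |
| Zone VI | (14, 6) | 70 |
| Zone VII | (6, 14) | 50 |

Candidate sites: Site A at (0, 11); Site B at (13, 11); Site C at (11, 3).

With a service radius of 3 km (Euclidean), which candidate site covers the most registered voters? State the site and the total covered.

Site C, covering 450

Coverage radius r = 3 km; a point is covered iff (Δx)²+(Δy)² ≤ 3² = 9.
  Site A (0, 11): covers {none} → 0
  Site B (13, 11): covers {none} → 0
  Site C (11, 3): covers {Zone V} → 450
Maximum coverage at Site C: 450 registered voters.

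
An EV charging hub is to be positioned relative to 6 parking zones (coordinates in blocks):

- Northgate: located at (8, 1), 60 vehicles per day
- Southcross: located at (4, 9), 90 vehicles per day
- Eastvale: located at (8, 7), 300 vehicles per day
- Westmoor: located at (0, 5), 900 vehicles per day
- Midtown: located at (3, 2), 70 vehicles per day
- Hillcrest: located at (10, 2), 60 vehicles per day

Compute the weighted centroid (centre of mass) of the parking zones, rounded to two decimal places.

The minimiser of Σwᵢ‖p−pᵢ‖² is the weighted centroid p* = (Σwᵢpᵢ)/(Σwᵢ).
Σwᵢ = 1480.
Σwᵢxᵢ = 60·8 + 90·4 + 300·8 + 900·0 + 70·3 + 60·10 = 4050.
Σwᵢyᵢ = 60·1 + 90·9 + 300·7 + 900·5 + 70·2 + 60·2 = 7730.
x* = 4050/1480 = 2.74, y* = 7730/1480 = 5.22.

(2.74, 5.22)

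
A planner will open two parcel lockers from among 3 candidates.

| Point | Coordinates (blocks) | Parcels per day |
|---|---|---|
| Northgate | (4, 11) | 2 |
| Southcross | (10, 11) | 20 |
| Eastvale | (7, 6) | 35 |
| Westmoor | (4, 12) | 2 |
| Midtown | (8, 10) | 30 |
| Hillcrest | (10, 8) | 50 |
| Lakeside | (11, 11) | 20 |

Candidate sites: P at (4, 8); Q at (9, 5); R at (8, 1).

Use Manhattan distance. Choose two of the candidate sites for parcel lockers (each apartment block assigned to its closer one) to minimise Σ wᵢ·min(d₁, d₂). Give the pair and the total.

{P, Q}, total 799

Evaluate every pair (each demand assigned to the nearer of the two):
  {P, Q}: total = 799
  {Q, R}: total = 831
  {P, R}: total = 1049
Best pair: {P, Q} with total 799.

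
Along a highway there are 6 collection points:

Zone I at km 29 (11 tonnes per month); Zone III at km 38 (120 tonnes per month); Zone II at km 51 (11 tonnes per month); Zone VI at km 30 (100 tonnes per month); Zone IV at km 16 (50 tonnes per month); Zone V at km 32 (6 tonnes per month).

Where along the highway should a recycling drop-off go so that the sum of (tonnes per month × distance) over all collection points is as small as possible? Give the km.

For a sum of weighted absolute distances on a line, the optimum is the weighted median (not the mean). Total weight W = 298; half-weight = 149.
Sort by position and accumulate weight:
  km 16 (Zone IV, w=50) → cum 50
  km 29 (Zone I, w=11) → cum 61
  km 30 (Zone VI, w=100) → cum 161  ≥ 149 → median here
  km 32 (Zone V, w=6) → cum 167
  km 38 (Zone III, w=120) → cum 287
  km 51 (Zone II, w=11) → cum 298
Optimal location: km 30.

x = 30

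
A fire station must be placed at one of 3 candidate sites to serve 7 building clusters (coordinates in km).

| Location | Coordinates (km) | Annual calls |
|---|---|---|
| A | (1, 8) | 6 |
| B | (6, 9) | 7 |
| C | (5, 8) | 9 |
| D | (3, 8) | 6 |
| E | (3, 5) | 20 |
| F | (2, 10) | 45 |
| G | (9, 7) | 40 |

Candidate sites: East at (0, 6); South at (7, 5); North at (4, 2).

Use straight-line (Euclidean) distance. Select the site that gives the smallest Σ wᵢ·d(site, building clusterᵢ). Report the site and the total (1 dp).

South, total 642.9 km

Total weighted distance at each candidate:
  East (0, 6): total = 757.2
  South (7, 5): total = 642.9
  North (4, 2): total = 899.6
Minimum is at South with total 642.9 km.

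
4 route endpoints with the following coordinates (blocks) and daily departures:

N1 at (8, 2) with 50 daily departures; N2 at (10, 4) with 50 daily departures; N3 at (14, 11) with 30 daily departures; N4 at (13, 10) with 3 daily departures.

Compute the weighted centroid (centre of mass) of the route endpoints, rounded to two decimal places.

The minimiser of Σwᵢ‖p−pᵢ‖² is the weighted centroid p* = (Σwᵢpᵢ)/(Σwᵢ).
Σwᵢ = 133.
Σwᵢxᵢ = 50·8 + 50·10 + 30·14 + 3·13 = 1359.
Σwᵢyᵢ = 50·2 + 50·4 + 30·11 + 3·10 = 660.
x* = 1359/133 = 10.22, y* = 660/133 = 4.96.

(10.22, 4.96)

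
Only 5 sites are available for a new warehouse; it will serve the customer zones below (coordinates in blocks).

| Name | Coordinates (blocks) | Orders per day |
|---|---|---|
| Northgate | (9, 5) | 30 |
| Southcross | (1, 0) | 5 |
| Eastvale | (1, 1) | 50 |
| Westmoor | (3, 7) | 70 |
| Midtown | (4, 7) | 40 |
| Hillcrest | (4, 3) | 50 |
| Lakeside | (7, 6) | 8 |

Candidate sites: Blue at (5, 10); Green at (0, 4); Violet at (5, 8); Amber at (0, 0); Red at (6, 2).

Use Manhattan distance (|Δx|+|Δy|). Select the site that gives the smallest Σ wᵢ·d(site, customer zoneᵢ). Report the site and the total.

Violet, total 1442 blocks

Total weighted distance at each candidate:
  Blue (5, 10): total = 1948
  Green (0, 4): total = 1547
  Violet (5, 8): total = 1442
  Amber (0, 0): total = 2119
  Red (6, 2): total = 1545
Minimum is at Violet with total 1442 blocks.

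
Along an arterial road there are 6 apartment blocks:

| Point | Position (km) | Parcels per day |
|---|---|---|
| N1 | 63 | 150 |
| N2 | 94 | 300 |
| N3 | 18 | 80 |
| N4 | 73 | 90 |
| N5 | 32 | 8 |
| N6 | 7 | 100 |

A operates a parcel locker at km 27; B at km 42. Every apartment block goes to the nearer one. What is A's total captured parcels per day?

The indifferent point is the midpoint (27+42)/2 = 34.5; apartment blocks left of it (closer to A at 27) go to A, those right go to B.
  N6 at 7 (w=100) → A
  N3 at 18 (w=80) → A
  N5 at 32 (w=8) → A
  N1 at 63 (w=150) → B
  N4 at 73 (w=90) → B
  N2 at 94 (w=300) → B
A captures 188; B captures 540.

188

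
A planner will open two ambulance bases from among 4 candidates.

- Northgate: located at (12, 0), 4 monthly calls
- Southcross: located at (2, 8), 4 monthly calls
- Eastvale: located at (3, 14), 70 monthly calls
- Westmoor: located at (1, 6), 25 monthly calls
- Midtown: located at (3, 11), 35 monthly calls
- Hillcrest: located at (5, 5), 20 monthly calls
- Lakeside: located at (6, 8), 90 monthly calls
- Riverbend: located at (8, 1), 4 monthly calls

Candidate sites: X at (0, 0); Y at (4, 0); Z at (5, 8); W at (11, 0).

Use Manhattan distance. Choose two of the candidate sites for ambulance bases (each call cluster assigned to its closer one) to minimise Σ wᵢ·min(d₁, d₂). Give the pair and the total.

Evaluate every pair (each demand assigned to the nearer of the two):
  {Z, W}: total = 1067
  {Y, Z}: total = 1099
  {X, Z}: total = 1131
  {X, Y}: total = 2757
  {Y, W}: total = 2775
  {X, W}: total = 3285
Best pair: {Z, W} with total 1067.

{Z, W}, total 1067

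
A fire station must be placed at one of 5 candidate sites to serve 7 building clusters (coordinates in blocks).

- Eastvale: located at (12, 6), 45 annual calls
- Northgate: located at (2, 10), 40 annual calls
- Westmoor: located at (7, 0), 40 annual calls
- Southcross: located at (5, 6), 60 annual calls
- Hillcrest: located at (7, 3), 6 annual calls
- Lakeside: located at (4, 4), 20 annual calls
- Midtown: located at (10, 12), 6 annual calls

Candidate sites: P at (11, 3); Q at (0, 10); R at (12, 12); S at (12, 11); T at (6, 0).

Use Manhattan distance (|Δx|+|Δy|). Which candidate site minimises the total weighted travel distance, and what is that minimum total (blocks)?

Total weighted distance at each candidate:
  P (11, 3): total = 1884
  Q (0, 10): total = 2376
  R (12, 12): total = 2626
  S (12, 11): total = 2421
  T (6, 0): total = 1800
Minimum is at T with total 1800 blocks.

T, total 1800 blocks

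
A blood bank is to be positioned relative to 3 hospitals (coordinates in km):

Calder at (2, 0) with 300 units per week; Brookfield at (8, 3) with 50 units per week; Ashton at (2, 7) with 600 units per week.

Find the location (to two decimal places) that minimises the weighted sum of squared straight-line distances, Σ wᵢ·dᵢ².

(2.32, 4.58)

The minimiser of Σwᵢ‖p−pᵢ‖² is the weighted centroid p* = (Σwᵢpᵢ)/(Σwᵢ).
Σwᵢ = 950.
Σwᵢxᵢ = 300·2 + 50·8 + 600·2 = 2200.
Σwᵢyᵢ = 300·0 + 50·3 + 600·7 = 4350.
x* = 2200/950 = 2.32, y* = 4350/950 = 4.58.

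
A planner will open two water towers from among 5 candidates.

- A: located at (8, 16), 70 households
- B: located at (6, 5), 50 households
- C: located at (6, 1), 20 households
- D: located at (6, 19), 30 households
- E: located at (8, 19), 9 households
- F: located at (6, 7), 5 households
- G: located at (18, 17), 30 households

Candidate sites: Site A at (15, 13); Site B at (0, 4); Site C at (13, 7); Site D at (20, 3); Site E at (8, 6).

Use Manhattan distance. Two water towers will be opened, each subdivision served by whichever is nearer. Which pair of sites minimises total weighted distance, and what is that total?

Evaluate every pair (each demand assigned to the nearer of the two):
  {Site A, Site E}: total = 1782
  {Site C, Site E}: total = 2022
  {Site A, Site B}: total = 2052
  {Site D, Site E}: total = 2052
  {Site B, Site E}: total = 2202
  {Site A, Site C}: total = 2222
  {Site A, Site D}: total = 2672
  {Site B, Site C}: total = 2718
  {Site C, Site D}: total = 2898
  {Site B, Site D}: total = 3292
Best pair: {Site A, Site E} with total 1782.

{Site A, Site E}, total 1782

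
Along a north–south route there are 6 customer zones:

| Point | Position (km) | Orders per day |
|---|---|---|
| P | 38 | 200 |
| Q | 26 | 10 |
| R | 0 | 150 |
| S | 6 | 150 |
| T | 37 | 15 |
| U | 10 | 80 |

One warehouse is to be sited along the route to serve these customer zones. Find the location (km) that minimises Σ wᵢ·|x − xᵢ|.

For a sum of weighted absolute distances on a line, the optimum is the weighted median (not the mean). Total weight W = 605; half-weight = 302.5.
Sort by position and accumulate weight:
  km 0 (R, w=150) → cum 150
  km 6 (S, w=150) → cum 300
  km 10 (U, w=80) → cum 380  ≥ 302.5 → median here
  km 26 (Q, w=10) → cum 390
  km 37 (T, w=15) → cum 405
  km 38 (P, w=200) → cum 605
Optimal location: km 10.

x = 10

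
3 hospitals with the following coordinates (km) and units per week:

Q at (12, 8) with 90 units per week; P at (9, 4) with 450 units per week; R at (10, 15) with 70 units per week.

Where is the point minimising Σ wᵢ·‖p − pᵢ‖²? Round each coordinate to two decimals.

(9.56, 5.85)

The minimiser of Σwᵢ‖p−pᵢ‖² is the weighted centroid p* = (Σwᵢpᵢ)/(Σwᵢ).
Σwᵢ = 610.
Σwᵢxᵢ = 90·12 + 450·9 + 70·10 = 5830.
Σwᵢyᵢ = 90·8 + 450·4 + 70·15 = 3570.
x* = 5830/610 = 9.56, y* = 3570/610 = 5.85.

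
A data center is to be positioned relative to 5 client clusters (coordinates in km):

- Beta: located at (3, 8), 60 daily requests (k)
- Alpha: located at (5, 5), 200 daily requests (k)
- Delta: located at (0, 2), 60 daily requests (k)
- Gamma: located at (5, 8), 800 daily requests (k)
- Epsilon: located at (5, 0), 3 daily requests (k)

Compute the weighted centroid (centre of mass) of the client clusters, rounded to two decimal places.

(4.63, 7.12)

The minimiser of Σwᵢ‖p−pᵢ‖² is the weighted centroid p* = (Σwᵢpᵢ)/(Σwᵢ).
Σwᵢ = 1123.
Σwᵢxᵢ = 60·3 + 200·5 + 60·0 + 800·5 + 3·5 = 5195.
Σwᵢyᵢ = 60·8 + 200·5 + 60·2 + 800·8 + 3·0 = 8000.
x* = 5195/1123 = 4.63, y* = 8000/1123 = 7.12.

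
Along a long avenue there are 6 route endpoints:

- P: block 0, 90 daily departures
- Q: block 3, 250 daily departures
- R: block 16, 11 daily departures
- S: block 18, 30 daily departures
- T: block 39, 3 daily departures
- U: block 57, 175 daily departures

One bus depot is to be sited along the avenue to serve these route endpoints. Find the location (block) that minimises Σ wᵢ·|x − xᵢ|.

x = 3

For a sum of weighted absolute distances on a line, the optimum is the weighted median (not the mean). Total weight W = 559; half-weight = 279.5.
Sort by position and accumulate weight:
  block 0 (P, w=90) → cum 90
  block 3 (Q, w=250) → cum 340  ≥ 279.5 → median here
  block 16 (R, w=11) → cum 351
  block 18 (S, w=30) → cum 381
  block 39 (T, w=3) → cum 384
  block 57 (U, w=175) → cum 559
Optimal location: block 3.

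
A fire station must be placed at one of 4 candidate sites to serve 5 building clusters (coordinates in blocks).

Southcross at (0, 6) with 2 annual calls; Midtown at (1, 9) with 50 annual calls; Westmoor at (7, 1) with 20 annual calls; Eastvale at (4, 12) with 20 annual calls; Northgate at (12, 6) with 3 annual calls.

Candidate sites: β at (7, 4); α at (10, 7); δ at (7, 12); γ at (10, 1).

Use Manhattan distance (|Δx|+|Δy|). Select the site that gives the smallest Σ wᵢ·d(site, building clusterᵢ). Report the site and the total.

Total weighted distance at each candidate:
  β (7, 4): total = 869
  α (10, 7): total = 981
  δ (7, 12): total = 789
  γ (10, 1): total = 1301
Minimum is at δ with total 789 blocks.

δ, total 789 blocks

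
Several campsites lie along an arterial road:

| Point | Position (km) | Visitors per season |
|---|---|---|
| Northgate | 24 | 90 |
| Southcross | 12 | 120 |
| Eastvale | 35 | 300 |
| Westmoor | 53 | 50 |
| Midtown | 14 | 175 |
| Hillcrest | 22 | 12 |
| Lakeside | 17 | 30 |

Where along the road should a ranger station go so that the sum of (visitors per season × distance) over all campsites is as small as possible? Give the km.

For a sum of weighted absolute distances on a line, the optimum is the weighted median (not the mean). Total weight W = 777; half-weight = 388.5.
Sort by position and accumulate weight:
  km 12 (Southcross, w=120) → cum 120
  km 14 (Midtown, w=175) → cum 295
  km 17 (Lakeside, w=30) → cum 325
  km 22 (Hillcrest, w=12) → cum 337
  km 24 (Northgate, w=90) → cum 427  ≥ 388.5 → median here
  km 35 (Eastvale, w=300) → cum 727
  km 53 (Westmoor, w=50) → cum 777
Optimal location: km 24.

x = 24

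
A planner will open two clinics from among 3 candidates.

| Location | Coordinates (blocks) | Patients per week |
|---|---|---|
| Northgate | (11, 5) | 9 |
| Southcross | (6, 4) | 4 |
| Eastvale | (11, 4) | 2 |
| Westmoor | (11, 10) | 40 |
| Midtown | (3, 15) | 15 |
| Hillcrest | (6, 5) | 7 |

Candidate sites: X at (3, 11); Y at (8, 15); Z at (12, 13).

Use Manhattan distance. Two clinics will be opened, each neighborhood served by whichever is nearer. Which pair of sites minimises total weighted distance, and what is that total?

Evaluate every pair (each demand assigned to the nearer of the two):
  {X, Z}: total = 424
  {Y, Z}: total = 472
  {X, Y}: total = 628
Best pair: {X, Z} with total 424.

{X, Z}, total 424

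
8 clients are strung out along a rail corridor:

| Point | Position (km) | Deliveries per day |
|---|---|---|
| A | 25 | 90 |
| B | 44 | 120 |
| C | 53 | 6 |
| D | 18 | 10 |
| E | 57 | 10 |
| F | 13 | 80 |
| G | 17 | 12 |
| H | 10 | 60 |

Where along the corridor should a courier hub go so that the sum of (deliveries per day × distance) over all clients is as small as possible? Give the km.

For a sum of weighted absolute distances on a line, the optimum is the weighted median (not the mean). Total weight W = 388; half-weight = 194.
Sort by position and accumulate weight:
  km 10 (H, w=60) → cum 60
  km 13 (F, w=80) → cum 140
  km 17 (G, w=12) → cum 152
  km 18 (D, w=10) → cum 162
  km 25 (A, w=90) → cum 252  ≥ 194 → median here
  km 44 (B, w=120) → cum 372
  km 53 (C, w=6) → cum 378
  km 57 (E, w=10) → cum 388
Optimal location: km 25.

x = 25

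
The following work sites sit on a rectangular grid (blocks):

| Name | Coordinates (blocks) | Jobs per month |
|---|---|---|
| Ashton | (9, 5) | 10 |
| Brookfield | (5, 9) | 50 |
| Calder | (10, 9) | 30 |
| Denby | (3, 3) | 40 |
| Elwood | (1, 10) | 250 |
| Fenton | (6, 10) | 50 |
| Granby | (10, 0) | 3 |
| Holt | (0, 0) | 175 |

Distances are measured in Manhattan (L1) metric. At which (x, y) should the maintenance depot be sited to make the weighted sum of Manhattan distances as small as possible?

Manhattan distance separates: Σwᵢ(|x−xᵢ|+|y−yᵢ|) = Σwᵢ|x−xᵢ| + Σwᵢ|y−yᵢ|, so x and y are optimised independently as 1-D weighted medians.
Total weight W = 608; half = 304.
x-coordinate, sorted with cumulative weight:
  x=0 (Holt, w=175) cum 175
  x=1 (Elwood, w=250) cum 425  ← median
  x=3 (Denby, w=40) cum 465
  x=5 (Brookfield, w=50) cum 515
  x=6 (Fenton, w=50) cum 565
  x=9 (Ashton, w=10) cum 575
  x=10 (Calder, w=30) cum 605
  x=10 (Granby, w=3) cum 608
⇒ x* = 1
y-coordinate, sorted with cumulative weight:
  y=0 (Granby, w=3) cum 3
  y=0 (Holt, w=175) cum 178
  y=3 (Denby, w=40) cum 218
  y=5 (Ashton, w=10) cum 228
  y=9 (Brookfield, w=50) cum 278
  y=9 (Calder, w=30) cum 308  ← median
  y=10 (Elwood, w=250) cum 558
  y=10 (Fenton, w=50) cum 608
⇒ y* = 9

(1, 9)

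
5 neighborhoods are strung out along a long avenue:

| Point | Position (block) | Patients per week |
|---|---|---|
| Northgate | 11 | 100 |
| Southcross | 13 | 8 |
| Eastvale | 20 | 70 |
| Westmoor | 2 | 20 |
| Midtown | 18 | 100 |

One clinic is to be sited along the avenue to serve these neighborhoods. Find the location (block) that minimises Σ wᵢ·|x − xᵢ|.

For a sum of weighted absolute distances on a line, the optimum is the weighted median (not the mean). Total weight W = 298; half-weight = 149.
Sort by position and accumulate weight:
  block 2 (Westmoor, w=20) → cum 20
  block 11 (Northgate, w=100) → cum 120
  block 13 (Southcross, w=8) → cum 128
  block 18 (Midtown, w=100) → cum 228  ≥ 149 → median here
  block 20 (Eastvale, w=70) → cum 298
Optimal location: block 18.

x = 18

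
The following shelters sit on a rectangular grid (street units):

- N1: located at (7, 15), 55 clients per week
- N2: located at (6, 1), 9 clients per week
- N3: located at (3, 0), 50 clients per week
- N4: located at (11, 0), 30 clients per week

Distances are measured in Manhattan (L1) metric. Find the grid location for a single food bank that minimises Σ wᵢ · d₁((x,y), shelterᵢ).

(7, 0)

Manhattan distance separates: Σwᵢ(|x−xᵢ|+|y−yᵢ|) = Σwᵢ|x−xᵢ| + Σwᵢ|y−yᵢ|, so x and y are optimised independently as 1-D weighted medians.
Total weight W = 144; half = 72.
x-coordinate, sorted with cumulative weight:
  x=3 (N3, w=50) cum 50
  x=6 (N2, w=9) cum 59
  x=7 (N1, w=55) cum 114  ← median
  x=11 (N4, w=30) cum 144
⇒ x* = 7
y-coordinate, sorted with cumulative weight:
  y=0 (N3, w=50) cum 50
  y=0 (N4, w=30) cum 80  ← median
  y=1 (N2, w=9) cum 89
  y=15 (N1, w=55) cum 144
⇒ y* = 0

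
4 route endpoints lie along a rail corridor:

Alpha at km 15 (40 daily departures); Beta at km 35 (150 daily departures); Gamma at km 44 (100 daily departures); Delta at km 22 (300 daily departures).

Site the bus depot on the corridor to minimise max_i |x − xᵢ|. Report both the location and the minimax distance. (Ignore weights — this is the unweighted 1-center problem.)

The 1-center on a line is the midpoint of the two extreme points: leftmost at 15, rightmost at 44.
Optimal location = (15 + 44)/2 = 29.5; maximum distance = (44 − 15)/2 = 14.5.

location 29.5, max distance 14.5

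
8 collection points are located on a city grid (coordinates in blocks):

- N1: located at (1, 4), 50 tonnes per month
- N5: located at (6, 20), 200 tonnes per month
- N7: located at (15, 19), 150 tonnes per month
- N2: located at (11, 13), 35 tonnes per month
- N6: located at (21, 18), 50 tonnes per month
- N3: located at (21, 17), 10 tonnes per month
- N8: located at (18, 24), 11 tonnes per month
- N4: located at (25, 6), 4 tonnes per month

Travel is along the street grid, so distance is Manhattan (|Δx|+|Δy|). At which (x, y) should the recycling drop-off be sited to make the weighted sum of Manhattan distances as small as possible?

Manhattan distance separates: Σwᵢ(|x−xᵢ|+|y−yᵢ|) = Σwᵢ|x−xᵢ| + Σwᵢ|y−yᵢ|, so x and y are optimised independently as 1-D weighted medians.
Total weight W = 510; half = 255.
x-coordinate, sorted with cumulative weight:
  x=1 (N1, w=50) cum 50
  x=6 (N5, w=200) cum 250
  x=11 (N2, w=35) cum 285  ← median
  x=15 (N7, w=150) cum 435
  x=18 (N8, w=11) cum 446
  x=21 (N6, w=50) cum 496
  x=21 (N3, w=10) cum 506
  x=25 (N4, w=4) cum 510
⇒ x* = 11
y-coordinate, sorted with cumulative weight:
  y=4 (N1, w=50) cum 50
  y=6 (N4, w=4) cum 54
  y=13 (N2, w=35) cum 89
  y=17 (N3, w=10) cum 99
  y=18 (N6, w=50) cum 149
  y=19 (N7, w=150) cum 299  ← median
  y=20 (N5, w=200) cum 499
  y=24 (N8, w=11) cum 510
⇒ y* = 19

(11, 19)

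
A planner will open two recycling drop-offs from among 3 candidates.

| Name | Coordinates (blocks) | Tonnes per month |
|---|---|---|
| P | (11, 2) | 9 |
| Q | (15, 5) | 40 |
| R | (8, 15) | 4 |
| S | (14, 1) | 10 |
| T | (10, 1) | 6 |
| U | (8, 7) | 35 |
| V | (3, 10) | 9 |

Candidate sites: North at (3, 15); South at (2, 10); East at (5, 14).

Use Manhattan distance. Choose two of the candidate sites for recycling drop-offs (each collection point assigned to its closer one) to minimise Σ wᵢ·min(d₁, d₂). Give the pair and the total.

{South, East}, total 1525

Evaluate every pair (each demand assigned to the nearer of the two):
  {South, East}: total = 1525
  {North, South}: total = 1529
  {North, East}: total = 1661
Best pair: {South, East} with total 1525.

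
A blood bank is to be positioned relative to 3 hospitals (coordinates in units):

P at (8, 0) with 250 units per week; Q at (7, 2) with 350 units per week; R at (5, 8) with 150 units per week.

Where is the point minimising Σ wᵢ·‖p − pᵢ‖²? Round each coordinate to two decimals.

The minimiser of Σwᵢ‖p−pᵢ‖² is the weighted centroid p* = (Σwᵢpᵢ)/(Σwᵢ).
Σwᵢ = 750.
Σwᵢxᵢ = 250·8 + 350·7 + 150·5 = 5200.
Σwᵢyᵢ = 250·0 + 350·2 + 150·8 = 1900.
x* = 5200/750 = 6.93, y* = 1900/750 = 2.53.

(6.93, 2.53)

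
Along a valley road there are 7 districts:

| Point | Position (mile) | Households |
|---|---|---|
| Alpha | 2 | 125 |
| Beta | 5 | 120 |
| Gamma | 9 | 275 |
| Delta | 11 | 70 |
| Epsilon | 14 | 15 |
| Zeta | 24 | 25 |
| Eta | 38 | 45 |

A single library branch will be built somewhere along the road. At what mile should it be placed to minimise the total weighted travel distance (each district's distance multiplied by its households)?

For a sum of weighted absolute distances on a line, the optimum is the weighted median (not the mean). Total weight W = 675; half-weight = 337.5.
Sort by position and accumulate weight:
  mile 2 (Alpha, w=125) → cum 125
  mile 5 (Beta, w=120) → cum 245
  mile 9 (Gamma, w=275) → cum 520  ≥ 337.5 → median here
  mile 11 (Delta, w=70) → cum 590
  mile 14 (Epsilon, w=15) → cum 605
  mile 24 (Zeta, w=25) → cum 630
  mile 38 (Eta, w=45) → cum 675
Optimal location: mile 9.

x = 9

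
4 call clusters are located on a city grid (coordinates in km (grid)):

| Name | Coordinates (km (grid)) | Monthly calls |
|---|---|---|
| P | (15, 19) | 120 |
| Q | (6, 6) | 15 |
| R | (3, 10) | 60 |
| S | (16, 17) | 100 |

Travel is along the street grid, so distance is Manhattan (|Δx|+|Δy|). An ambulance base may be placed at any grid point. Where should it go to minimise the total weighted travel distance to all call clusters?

(15, 17)

Manhattan distance separates: Σwᵢ(|x−xᵢ|+|y−yᵢ|) = Σwᵢ|x−xᵢ| + Σwᵢ|y−yᵢ|, so x and y are optimised independently as 1-D weighted medians.
Total weight W = 295; half = 147.5.
x-coordinate, sorted with cumulative weight:
  x=3 (R, w=60) cum 60
  x=6 (Q, w=15) cum 75
  x=15 (P, w=120) cum 195  ← median
  x=16 (S, w=100) cum 295
⇒ x* = 15
y-coordinate, sorted with cumulative weight:
  y=6 (Q, w=15) cum 15
  y=10 (R, w=60) cum 75
  y=17 (S, w=100) cum 175  ← median
  y=19 (P, w=120) cum 295
⇒ y* = 17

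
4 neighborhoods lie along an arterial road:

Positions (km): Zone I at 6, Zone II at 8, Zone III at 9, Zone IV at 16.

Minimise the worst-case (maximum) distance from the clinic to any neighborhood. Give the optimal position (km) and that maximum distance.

location 11, max distance 5

The 1-center on a line is the midpoint of the two extreme points: leftmost at 6, rightmost at 16.
Optimal location = (6 + 16)/2 = 11; maximum distance = (16 − 6)/2 = 5.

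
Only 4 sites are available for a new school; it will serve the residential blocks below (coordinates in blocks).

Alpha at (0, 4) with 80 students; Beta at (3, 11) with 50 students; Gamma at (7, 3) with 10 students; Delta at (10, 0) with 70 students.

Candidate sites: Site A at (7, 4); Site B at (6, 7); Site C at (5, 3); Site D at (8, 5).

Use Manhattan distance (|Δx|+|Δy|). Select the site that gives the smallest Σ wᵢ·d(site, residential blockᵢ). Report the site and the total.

Total weighted distance at each candidate:
  Site A (7, 4): total = 1610
  Site B (6, 7): total = 1890
  Site C (5, 3): total = 1560
  Site D (8, 5): total = 1790
Minimum is at Site C with total 1560 blocks.

Site C, total 1560 blocks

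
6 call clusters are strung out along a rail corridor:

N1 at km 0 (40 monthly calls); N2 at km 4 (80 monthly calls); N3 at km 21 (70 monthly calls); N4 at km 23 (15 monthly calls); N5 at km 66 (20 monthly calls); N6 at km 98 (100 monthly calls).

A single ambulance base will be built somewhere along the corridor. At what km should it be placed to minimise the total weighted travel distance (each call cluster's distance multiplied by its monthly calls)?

For a sum of weighted absolute distances on a line, the optimum is the weighted median (not the mean). Total weight W = 325; half-weight = 162.5.
Sort by position and accumulate weight:
  km 0 (N1, w=40) → cum 40
  km 4 (N2, w=80) → cum 120
  km 21 (N3, w=70) → cum 190  ≥ 162.5 → median here
  km 23 (N4, w=15) → cum 205
  km 66 (N5, w=20) → cum 225
  km 98 (N6, w=100) → cum 325
Optimal location: km 21.

x = 21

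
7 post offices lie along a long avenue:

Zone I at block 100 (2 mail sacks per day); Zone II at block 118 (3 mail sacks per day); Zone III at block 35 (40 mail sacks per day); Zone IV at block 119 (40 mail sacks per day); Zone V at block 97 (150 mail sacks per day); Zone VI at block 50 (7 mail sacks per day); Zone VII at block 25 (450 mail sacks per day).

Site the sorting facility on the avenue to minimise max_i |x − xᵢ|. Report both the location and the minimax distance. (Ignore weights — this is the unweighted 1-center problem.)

location 72, max distance 47

The 1-center on a line is the midpoint of the two extreme points: leftmost at 25, rightmost at 119.
Optimal location = (25 + 119)/2 = 72; maximum distance = (119 − 25)/2 = 47.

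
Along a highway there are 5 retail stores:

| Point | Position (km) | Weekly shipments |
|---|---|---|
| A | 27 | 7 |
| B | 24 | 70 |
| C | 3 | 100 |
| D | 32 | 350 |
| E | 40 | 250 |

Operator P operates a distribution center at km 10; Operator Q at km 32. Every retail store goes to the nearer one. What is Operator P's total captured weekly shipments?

100

The indifferent point is the midpoint (10+32)/2 = 21; retail stores left of it (closer to Operator P at 10) go to Operator P, those right go to Operator Q.
  C at 3 (w=100) → Operator P
  B at 24 (w=70) → Operator Q
  A at 27 (w=7) → Operator Q
  D at 32 (w=350) → Operator Q
  E at 40 (w=250) → Operator Q
Operator P captures 100; Operator Q captures 677.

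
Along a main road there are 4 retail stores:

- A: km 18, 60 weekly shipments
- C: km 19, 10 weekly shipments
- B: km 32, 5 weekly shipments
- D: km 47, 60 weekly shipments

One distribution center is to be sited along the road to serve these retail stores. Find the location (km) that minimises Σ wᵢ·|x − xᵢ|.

For a sum of weighted absolute distances on a line, the optimum is the weighted median (not the mean). Total weight W = 135; half-weight = 67.5.
Sort by position and accumulate weight:
  km 18 (A, w=60) → cum 60
  km 19 (C, w=10) → cum 70  ≥ 67.5 → median here
  km 32 (B, w=5) → cum 75
  km 47 (D, w=60) → cum 135
Optimal location: km 19.

x = 19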